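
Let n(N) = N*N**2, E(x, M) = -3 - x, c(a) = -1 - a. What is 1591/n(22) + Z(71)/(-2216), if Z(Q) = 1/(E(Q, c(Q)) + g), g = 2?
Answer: 31732235/212363712 ≈ 0.14942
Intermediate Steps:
n(N) = N**3
Z(Q) = 1/(-1 - Q) (Z(Q) = 1/((-3 - Q) + 2) = 1/(-1 - Q))
1591/n(22) + Z(71)/(-2216) = 1591/(22**3) - 1/(1 + 71)/(-2216) = 1591/10648 - 1/72*(-1/2216) = 1591/10648 + 1/159552 = 31732235/212363712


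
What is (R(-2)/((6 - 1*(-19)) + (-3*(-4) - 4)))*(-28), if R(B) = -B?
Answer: -56/33 ≈ -1.6970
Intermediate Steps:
(R(-2)/((6 - 1*(-19)) + (-3*(-4) - 4)))*(-28) = ((-1*(-2))/((6 - 1*(-19)) + (-3*(-4) - 4)))*(-28) = (2/((6 + 19) + (12 - 4)))*(-28) = (2/(25 + 8))*(-28) = (2/33)*(-28) = -56/33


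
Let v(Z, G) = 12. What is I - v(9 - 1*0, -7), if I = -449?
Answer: -461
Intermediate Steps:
I - v(9 - 1*0, -7) = -449 - 1*12 = -449 - 12 = -461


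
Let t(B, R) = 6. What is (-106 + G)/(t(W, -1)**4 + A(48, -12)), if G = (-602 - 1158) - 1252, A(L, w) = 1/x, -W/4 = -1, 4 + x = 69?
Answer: -202670/84241 ≈ -2.4058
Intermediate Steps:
x = 65 (x = -4 + 69 = 65)
W = 4 (W = -4*(-1) = 4)
A(L, w) = 1/65
G = -3012 (G = -1760 - 1252 = -3012)
(-106 + G)/(t(W, -1)**4 + A(48, -12)) = (-106 - 3012)/(6**4 + 1/65) = -3118/(1296 + 1/65) = -3118/84241/65 = -3118*65/84241 = -202670/84241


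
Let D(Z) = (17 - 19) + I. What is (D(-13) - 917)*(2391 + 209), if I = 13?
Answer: -2355600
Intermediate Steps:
D(Z) = 11 (D(Z) = (17 - 19) + 13 = -2 + 13 = 11)
(D(-13) - 917)*(2391 + 209) = (11 - 917)*(2391 + 209) = -906*2600 = -2355600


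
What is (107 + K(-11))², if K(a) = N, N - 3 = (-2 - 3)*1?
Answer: 11025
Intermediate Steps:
N = -2 (N = 3 + (-2 - 3)*1 = 3 - 5*1 = 3 - 5 = -2)
K(a) = -2
(107 + K(-11))² = (107 - 2)² = 105² = 11025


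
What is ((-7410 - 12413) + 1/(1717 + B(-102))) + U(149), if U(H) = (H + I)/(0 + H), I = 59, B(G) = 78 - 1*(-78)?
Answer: -5531753638/279077 ≈ -19822.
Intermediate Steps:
B(G) = 156 (B(G) = 78 + 78 = 156)
U(H) = (59 + H)/H (U(H) = (H + 59)/(0 + H) = (59 + H)/H)
((-7410 - 12413) + 1/(1717 + B(-102))) + U(149) = ((-7410 - 12413) + 1/(1717 + 156)) + (59 + 149)/149 = (-19823 + 1/1873) + (1/149)*208 = (-19823 + 1/1873) + 208/149 = -37128478/1873 + 208/149 = -5531753638/279077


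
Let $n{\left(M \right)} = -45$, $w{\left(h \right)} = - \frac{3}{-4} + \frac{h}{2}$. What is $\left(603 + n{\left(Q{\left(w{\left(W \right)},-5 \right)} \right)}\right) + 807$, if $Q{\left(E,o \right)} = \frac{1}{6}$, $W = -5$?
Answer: $1365$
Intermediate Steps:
$w{\left(h \right)} = \frac{3}{4} + \frac{h}{2}$ ($w{\left(h \right)} = \left(-3\right) \left(- \frac{1}{4}\right) + h \frac{1}{2} = \frac{3}{4} + \frac{h}{2}$)
$Q{\left(E,o \right)} = \frac{1}{6}$
$\left(603 + n{\left(Q{\left(w{\left(W \right)},-5 \right)} \right)}\right) + 807 = \left(603 - 45\right) + 807 = 558 + 807 = 1365$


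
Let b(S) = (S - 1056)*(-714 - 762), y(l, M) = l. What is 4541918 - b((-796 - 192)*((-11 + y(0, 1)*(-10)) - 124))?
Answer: 199852142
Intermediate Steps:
b(S) = 1558656 - 1476*S (b(S) = (-1056 + S)*(-1476) = 1558656 - 1476*S)
4541918 - b((-796 - 192)*((-11 + y(0, 1)*(-10)) - 124)) = 4541918 - (1558656 - 1476*(-796 - 192)*((-11 + 0*(-10)) - 124)) = 4541918 - (1558656 - (-1458288)*((-11 + 0) - 124)) = 4541918 - (1558656 - (-1458288)*(-11 - 124)) = 4541918 - (1558656 - (-1458288)*(-135)) = 4541918 - (1558656 - 1476*133380) = 4541918 - (1558656 - 196868880) = 4541918 - 1*(-195310224) = 4541918 + 195310224 = 199852142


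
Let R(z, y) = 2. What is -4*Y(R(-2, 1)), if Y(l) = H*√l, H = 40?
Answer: -160*√2 ≈ -226.27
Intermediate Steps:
Y(l) = 40*√l
-4*Y(R(-2, 1)) = -160*√2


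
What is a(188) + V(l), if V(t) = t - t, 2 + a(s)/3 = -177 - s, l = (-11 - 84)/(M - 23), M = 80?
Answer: -1101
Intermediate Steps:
l = -5/3 (l = (-11 - 84)/(80 - 23) = -95/57 = -95*1/57 = -5/3 ≈ -1.6667)
a(s) = -537 - 3*s (a(s) = -6 + 3*(-177 - s) = -6 + (-531 - 3*s) = -537 - 3*s)
V(t) = 0
a(188) + V(l) = (-537 - 3*188) + 0 = (-537 - 564) + 0 = -1101 + 0 = -1101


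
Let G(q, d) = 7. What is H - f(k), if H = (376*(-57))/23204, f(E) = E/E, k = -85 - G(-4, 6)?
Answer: -11159/5801 ≈ -1.9236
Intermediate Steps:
k = -92 (k = -85 - 1*7 = -85 - 7 = -92)
f(E) = 1
H = -5358/5801 (H = -21432*1/23204 = -5358/5801 ≈ -0.92363)
H - f(k) = -5358/5801 - 1*1 = -5358/5801 - 1 = -11159/5801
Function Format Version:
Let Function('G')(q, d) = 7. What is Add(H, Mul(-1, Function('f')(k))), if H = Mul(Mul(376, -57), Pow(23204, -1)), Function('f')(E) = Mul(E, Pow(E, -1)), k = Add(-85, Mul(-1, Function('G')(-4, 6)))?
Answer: Rational(-11159, 5801) ≈ -1.9236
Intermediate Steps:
k = -92 (k = Add(-85, Mul(-1, 7)) = Add(-85, -7) = -92)
Function('f')(E) = 1
H = Rational(-5358, 5801) (H = Mul(-21432, Rational(1, 23204)) = Rational(-5358, 5801) ≈ -0.92363)
Add(H, Mul(-1, Function('f')(k))) = Add(Rational(-5358, 5801), Mul(-1, 1)) = Add(Rational(-5358, 5801), -1) = Rational(-11159, 5801)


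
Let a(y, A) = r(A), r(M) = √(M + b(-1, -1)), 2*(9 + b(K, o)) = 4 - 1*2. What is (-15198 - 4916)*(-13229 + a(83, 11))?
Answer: 266088106 - 20114*√3 ≈ 2.6605e+8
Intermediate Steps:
b(K, o) = -8 (b(K, o) = -9 + (4 - 1*2)/2 = -9 + (4 - 2)/2 = -9 + (½)*2 = -9 + 1 = -8)
r(M) = √(-8 + M) (r(M) = √(M - 8) = √(-8 + M))
a(y, A) = √(-8 + A)
(-15198 - 4916)*(-13229 + a(83, 11)) = (-15198 - 4916)*(-13229 + √(-8 + 11)) = -20114*(-13229 + √3) = 266088106 - 20114*√3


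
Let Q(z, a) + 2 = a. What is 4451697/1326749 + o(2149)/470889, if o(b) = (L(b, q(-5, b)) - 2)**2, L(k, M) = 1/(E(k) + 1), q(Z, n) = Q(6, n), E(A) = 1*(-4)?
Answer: 18866361348398/5622763588749 ≈ 3.3554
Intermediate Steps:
Q(z, a) = -2 + a
E(A) = -4
q(Z, n) = -2 + n
L(k, M) = -1/3 (L(k, M) = 1/(-4 + 1) = 1/(-3) = -1/3)
o(b) = 49/9 (o(b) = (-1/3 - 2)**2 = (-7/3)**2 = 49/9)
4451697/1326749 + o(2149)/470889 = 4451697/1326749 + (49/9)/470889 = 4451697*(1/1326749) + (49/9)*(1/470889) = 4451697/1326749 + 49/4238001 = 18866361348398/5622763588749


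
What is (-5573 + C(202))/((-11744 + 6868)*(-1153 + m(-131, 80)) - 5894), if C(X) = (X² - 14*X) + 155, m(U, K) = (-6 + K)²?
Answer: -16279/10542421 ≈ -0.0015441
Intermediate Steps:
C(X) = 155 + X² - 14*X
(-5573 + C(202))/((-11744 + 6868)*(-1153 + m(-131, 80)) - 5894) = (-5573 + (155 + 202² - 14*202))/((-11744 + 6868)*(-1153 + (-6 + 80)²) - 5894) = (-5573 + (155 + 40804 - 2828))/(-4876*(-1153 + 74²) - 5894) = (-5573 + 38131)/(-4876*(-1153 + 5476) - 5894) = 32558/(-4876*4323 - 5894) = 32558/(-21078948 - 5894) = 32558/(-21084842) = 32558*(-1/21084842) = -16279/10542421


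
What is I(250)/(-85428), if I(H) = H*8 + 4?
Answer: -167/7119 ≈ -0.023458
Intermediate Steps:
I(H) = 4 + 8*H (I(H) = 8*H + 4 = 4 + 8*H)
I(250)/(-85428) = (4 + 8*250)/(-85428) = (4 + 2000)*(-1/85428) = 2004*(-1/85428) = -167/7119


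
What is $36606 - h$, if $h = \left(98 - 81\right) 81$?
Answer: $35229$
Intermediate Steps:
$h = 1377$ ($h = 17 \cdot 81 = 1377$)
$36606 - h = 36606 - 1377 = 35229$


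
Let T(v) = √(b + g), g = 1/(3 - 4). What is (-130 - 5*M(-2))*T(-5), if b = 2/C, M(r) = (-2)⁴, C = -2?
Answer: -210*I*√2 ≈ -296.98*I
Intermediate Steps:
M(r) = 16
b = -1 (b = 2/(-2) = 2*(-½) = -1)
g = -1 (g = 1/(-1) = -1)
T(v) = I*√2 (T(v) = √(-1 - 1) = √(-2) = I*√2)
(-130 - 5*M(-2))*T(-5) = (-130 - 5*16)*(I*√2) = (-130 - 80)*(I*√2) = -210*I*√2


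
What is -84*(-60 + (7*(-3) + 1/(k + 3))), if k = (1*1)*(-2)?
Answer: 6720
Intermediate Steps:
k = -2 (k = 1*(-2) = -2)
-84*(-60 + (7*(-3) + 1/(k + 3))) = -84*(-60 + (7*(-3) + 1/(-2 + 3))) = -84*(-60 + (-21 + 1/1)) = -84*(-60 + (-21 + 1)) = -84*(-60 - 20) = -84*(-80) = 6720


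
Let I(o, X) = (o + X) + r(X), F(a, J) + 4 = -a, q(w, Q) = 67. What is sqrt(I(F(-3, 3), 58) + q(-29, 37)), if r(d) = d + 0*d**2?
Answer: sqrt(182) ≈ 13.491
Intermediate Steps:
r(d) = d (r(d) = d + 0 = d)
F(a, J) = -4 - a
I(o, X) = o + 2*X (I(o, X) = (o + X) + X = (X + o) + X = o + 2*X)
sqrt(I(F(-3, 3), 58) + q(-29, 37)) = sqrt(((-4 - 1*(-3)) + 2*58) + 67) = sqrt(((-4 + 3) + 116) + 67) = sqrt((-1 + 116) + 67) = sqrt(115 + 67) = sqrt(182)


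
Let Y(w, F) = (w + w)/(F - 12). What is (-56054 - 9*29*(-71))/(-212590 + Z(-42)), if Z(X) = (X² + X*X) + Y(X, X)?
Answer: 337707/1881544 ≈ 0.17948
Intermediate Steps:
Y(w, F) = 2*w/(-12 + F) (Y(w, F) = (2*w)/(-12 + F) = 2*w/(-12 + F))
Z(X) = 2*X² + 2*X/(-12 + X) (Z(X) = (X² + X*X) + 2*X/(-12 + X) = (X² + X²) + 2*X/(-12 + X) = 2*X² + 2*X/(-12 + X))
(-56054 - 9*29*(-71))/(-212590 + Z(-42)) = (-56054 - 9*29*(-71))/(-212590 + 2*(-42)*(1 - 42*(-12 - 42))/(-12 - 42)) = (-56054 - 261*(-71))/(-212590 + 2*(-42)*(1 - 42*(-54))/(-54)) = (-56054 - 1*(-18531))/(-212590 + 2*(-42)*(-1/54)*(1 + 2268)) = (-56054 + 18531)/(-212590 + 2*(-42)*(-1/54)*2269) = -37523/(-212590 + 31766/9) = -37523/(-1881544/9) = -37523*(-9/1881544) = 337707/1881544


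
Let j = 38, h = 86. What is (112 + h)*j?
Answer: 7524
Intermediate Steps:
(112 + h)*j = (112 + 86)*38 = 198*38 = 7524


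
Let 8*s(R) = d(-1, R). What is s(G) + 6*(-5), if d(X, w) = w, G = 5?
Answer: -235/8 ≈ -29.375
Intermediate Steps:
s(R) = R/8
s(G) + 6*(-5) = (⅛)*5 + 6*(-5) = 5/8 - 30 = -235/8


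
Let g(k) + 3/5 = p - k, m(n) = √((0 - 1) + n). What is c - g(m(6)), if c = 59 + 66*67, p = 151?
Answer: 21653/5 + √5 ≈ 4332.8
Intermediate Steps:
c = 4481 (c = 59 + 4422 = 4481)
m(n) = √(-1 + n)
g(k) = 752/5 - k (g(k) = -⅗ + (151 - k) = 752/5 - k)
c - g(m(6)) = 4481 - (752/5 - √(-1 + 6)) = 4481 - (752/5 - √5) = 4481 + (-752/5 + √5) = 21653/5 + √5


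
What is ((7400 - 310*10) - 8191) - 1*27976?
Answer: -31867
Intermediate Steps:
((7400 - 310*10) - 8191) - 1*27976 = ((7400 - 3100) - 8191) - 27976 = (4300 - 8191) - 27976 = -3891 - 27976 = -31867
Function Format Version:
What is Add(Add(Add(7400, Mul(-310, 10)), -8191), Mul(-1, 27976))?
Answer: -31867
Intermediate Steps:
Add(Add(Add(7400, Mul(-310, 10)), -8191), Mul(-1, 27976)) = Add(Add(Add(7400, -3100), -8191), -27976) = Add(Add(4300, -8191), -27976) = Add(-3891, -27976) = -31867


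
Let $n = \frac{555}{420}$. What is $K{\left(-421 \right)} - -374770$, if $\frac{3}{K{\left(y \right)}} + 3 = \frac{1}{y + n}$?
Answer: $\frac{13222225117}{35281} \approx 3.7477 \cdot 10^{5}$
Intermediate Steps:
$n = \frac{37}{28}$ ($n = 555 \cdot \frac{1}{420} = \frac{37}{28} \approx 1.3214$)
$K{\left(y \right)} = \frac{3}{-3 + \frac{1}{\frac{37}{28} + y}}$ ($K{\left(y \right)} = \frac{3}{-3 + \frac{1}{y + \frac{37}{28}}} = \frac{3}{-3 + \frac{1}{\frac{37}{28} + y}}$)
$K{\left(-421 \right)} - -374770 = \frac{3 \left(-37 - -11788\right)}{83 + 84 \left(-421\right)} - -374770 = \frac{3 \left(-37 + 11788\right)}{83 - 35364} + 374770 = 3 \frac{1}{-35281} \cdot 11751 + 374770 = 3 \left(- \frac{1}{35281}\right) 11751 + 374770 = - \frac{35253}{35281} + 374770 = \frac{13222225117}{35281}$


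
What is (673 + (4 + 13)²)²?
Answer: 925444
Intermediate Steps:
(673 + (4 + 13)²)² = (673 + 17²)² = (673 + 289)² = 962² = 925444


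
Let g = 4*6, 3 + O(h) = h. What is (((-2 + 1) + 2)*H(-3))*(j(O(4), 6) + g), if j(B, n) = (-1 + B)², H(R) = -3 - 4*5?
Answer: -552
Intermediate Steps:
H(R) = -23 (H(R) = -3 - 20 = -23)
O(h) = -3 + h
g = 24
(((-2 + 1) + 2)*H(-3))*(j(O(4), 6) + g) = (((-2 + 1) + 2)*(-23))*((-1 + (-3 + 4))² + 24) = ((-1 + 2)*(-23))*((-1 + 1)² + 24) = (1*(-23))*(0² + 24) = -23*(0 + 24) = -23*24 = -552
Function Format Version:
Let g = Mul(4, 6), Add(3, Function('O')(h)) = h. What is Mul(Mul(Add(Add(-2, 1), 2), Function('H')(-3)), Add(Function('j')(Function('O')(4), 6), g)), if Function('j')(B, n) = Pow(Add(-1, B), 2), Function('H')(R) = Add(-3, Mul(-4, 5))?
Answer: -552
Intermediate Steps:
Function('H')(R) = -23 (Function('H')(R) = Add(-3, -20) = -23)
Function('O')(h) = Add(-3, h)
g = 24
Mul(Mul(Add(Add(-2, 1), 2), Function('H')(-3)), Add(Function('j')(Function('O')(4), 6), g)) = Mul(Mul(Add(Add(-2, 1), 2), -23), Add(Pow(Add(-1, Add(-3, 4)), 2), 24)) = Mul(Mul(Add(-1, 2), -23), Add(Pow(Add(-1, 1), 2), 24)) = Mul(Mul(1, -23), Add(Pow(0, 2), 24)) = Mul(-23, Add(0, 24)) = Mul(-23, 24) = -552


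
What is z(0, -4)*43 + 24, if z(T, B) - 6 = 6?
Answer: 540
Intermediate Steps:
z(T, B) = 12 (z(T, B) = 6 + 6 = 12)
z(0, -4)*43 + 24 = 12*43 + 24 = 516 + 24 = 540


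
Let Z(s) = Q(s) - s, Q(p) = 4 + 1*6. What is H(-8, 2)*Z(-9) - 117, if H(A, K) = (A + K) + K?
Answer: -193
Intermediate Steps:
Q(p) = 10 (Q(p) = 4 + 6 = 10)
Z(s) = 10 - s
H(A, K) = A + 2*K
H(-8, 2)*Z(-9) - 117 = (-8 + 2*2)*(10 - 1*(-9)) - 117 = (-8 + 4)*(10 + 9) - 117 = -4*19 - 117 = -76 - 117 = -193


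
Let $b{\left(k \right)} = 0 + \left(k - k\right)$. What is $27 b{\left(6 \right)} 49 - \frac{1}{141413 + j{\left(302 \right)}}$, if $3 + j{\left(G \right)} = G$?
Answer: $- \frac{1}{141712} \approx -7.0566 \cdot 10^{-6}$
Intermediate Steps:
$j{\left(G \right)} = -3 + G$
$b{\left(k \right)} = 0$ ($b{\left(k \right)} = 0 + 0 = 0$)
$27 b{\left(6 \right)} 49 - \frac{1}{141413 + j{\left(302 \right)}} = 27 \cdot 0 \cdot 49 - \frac{1}{141413 + \left(-3 + 302\right)} = 0 \cdot 49 - \frac{1}{141413 + 299} = 0 - \frac{1}{141712} = - \frac{1}{141712}$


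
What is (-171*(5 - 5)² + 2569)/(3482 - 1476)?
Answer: 2569/2006 ≈ 1.2807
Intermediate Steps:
(-171*(5 - 5)² + 2569)/(3482 - 1476) = (-171*0² + 2569)/2006 = (-171*0 + 2569)*(1/2006) = (0 + 2569)*(1/2006) = 2569*(1/2006) = 2569/2006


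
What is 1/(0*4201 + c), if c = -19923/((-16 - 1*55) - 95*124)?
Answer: 11851/19923 ≈ 0.59484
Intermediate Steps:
c = 19923/11851 (c = -19923/((-16 - 55) - 11780) = -19923/(-71 - 11780) = -19923/(-11851) = -19923*(-1/11851) = 19923/11851 ≈ 1.6811)
1/(0*4201 + c) = 1/(0*4201 + 19923/11851) = 1/(0 + 19923/11851) = 1/(19923/11851) = 11851/19923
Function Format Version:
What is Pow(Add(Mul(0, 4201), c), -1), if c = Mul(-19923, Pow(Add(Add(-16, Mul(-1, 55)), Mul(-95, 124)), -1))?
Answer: Rational(11851, 19923) ≈ 0.59484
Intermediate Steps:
c = Rational(19923, 11851) (c = Mul(-19923, Pow(Add(Add(-16, -55), -11780), -1)) = Mul(-19923, Pow(Add(-71, -11780), -1)) = Mul(-19923, Pow(-11851, -1)) = Mul(-19923, Rational(-1, 11851)) = Rational(19923, 11851) ≈ 1.6811)
Pow(Add(Mul(0, 4201), c), -1) = Pow(Add(Mul(0, 4201), Rational(19923, 11851)), -1) = Pow(Add(0, Rational(19923, 11851)), -1) = Pow(Rational(19923, 11851), -1) = Rational(11851, 19923)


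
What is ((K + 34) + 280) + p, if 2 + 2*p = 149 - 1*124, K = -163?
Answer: 325/2 ≈ 162.50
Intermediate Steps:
p = 23/2 (p = -1 + (149 - 1*124)/2 = -1 + (149 - 124)/2 = -1 + (½)*25 = -1 + 25/2 = 23/2 ≈ 11.500)
((K + 34) + 280) + p = ((-163 + 34) + 280) + 23/2 = (-129 + 280) + 23/2 = 151 + 23/2 = 325/2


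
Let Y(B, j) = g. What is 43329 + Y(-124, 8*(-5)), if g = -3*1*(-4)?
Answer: 43341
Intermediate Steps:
g = 12 (g = -3*(-4) = 12)
Y(B, j) = 12
43329 + Y(-124, 8*(-5)) = 43329 + 12 = 43341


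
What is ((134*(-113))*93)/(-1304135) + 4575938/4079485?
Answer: 2342479231508/1064039834095 ≈ 2.2015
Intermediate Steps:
((134*(-113))*93)/(-1304135) + 4575938/4079485 = -15142*93*(-1/1304135) + 4575938*(1/4079485) = -1408206*(-1/1304135) + 4575938/4079485 = 1408206/1304135 + 4575938/4079485 = 2342479231508/1064039834095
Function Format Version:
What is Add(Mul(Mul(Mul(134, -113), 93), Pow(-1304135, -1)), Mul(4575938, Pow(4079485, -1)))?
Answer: Rational(2342479231508, 1064039834095) ≈ 2.2015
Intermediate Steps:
Add(Mul(Mul(Mul(134, -113), 93), Pow(-1304135, -1)), Mul(4575938, Pow(4079485, -1))) = Add(Mul(Mul(-15142, 93), Rational(-1, 1304135)), Mul(4575938, Rational(1, 4079485))) = Add(Mul(-1408206, Rational(-1, 1304135)), Rational(4575938, 4079485)) = Add(Rational(1408206, 1304135), Rational(4575938, 4079485)) = Rational(2342479231508, 1064039834095)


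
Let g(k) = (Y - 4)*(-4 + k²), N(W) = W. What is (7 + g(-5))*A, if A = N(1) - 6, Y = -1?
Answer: 490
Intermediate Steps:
A = -5 (A = 1 - 6 = -5)
g(k) = 20 - 5*k² (g(k) = (-1 - 4)*(-4 + k²) = -5*(-4 + k²) = 20 - 5*k²)
(7 + g(-5))*A = (7 + (20 - 5*(-5)²))*(-5) = (7 + (20 - 5*25))*(-5) = (7 + (20 - 125))*(-5) = (7 - 105)*(-5) = -98*(-5) = 490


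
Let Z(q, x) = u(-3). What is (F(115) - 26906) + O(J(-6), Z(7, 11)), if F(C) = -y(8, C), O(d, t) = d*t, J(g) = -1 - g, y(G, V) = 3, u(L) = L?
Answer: -26924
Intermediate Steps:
Z(q, x) = -3
F(C) = -3 (F(C) = -1*3 = -3)
(F(115) - 26906) + O(J(-6), Z(7, 11)) = (-3 - 26906) + (-1 - 1*(-6))*(-3) = -26909 + (-1 + 6)*(-3) = -26909 + 5*(-3) = -26909 - 15 = -26924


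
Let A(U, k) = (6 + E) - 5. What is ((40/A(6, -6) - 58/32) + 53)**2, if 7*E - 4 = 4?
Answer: 11242609/2304 ≈ 4879.6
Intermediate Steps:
E = 8/7 (E = 4/7 + (1/7)*4 = 4/7 + 4/7 = 8/7 ≈ 1.1429)
A(U, k) = 15/7 (A(U, k) = (6 + 8/7) - 5 = 50/7 - 5 = 15/7)
((40/A(6, -6) - 58/32) + 53)**2 = ((40/(15/7) - 58/32) + 53)**2 = ((40*(7/15) - 58*1/32) + 53)**2 = ((56/3 - 29/16) + 53)**2 = (809/48 + 53)**2 = (3353/48)**2 = 11242609/2304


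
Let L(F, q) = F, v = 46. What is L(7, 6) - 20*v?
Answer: -913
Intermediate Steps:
L(7, 6) - 20*v = 7 - 20*46 = 7 - 920 = -913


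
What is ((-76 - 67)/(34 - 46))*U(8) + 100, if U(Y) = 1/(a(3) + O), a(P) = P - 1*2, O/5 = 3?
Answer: 19343/192 ≈ 100.74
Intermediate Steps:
O = 15 (O = 5*3 = 15)
a(P) = -2 + P (a(P) = P - 2 = -2 + P)
U(Y) = 1/16 (U(Y) = 1/((-2 + 3) + 15) = 1/(1 + 15) = 1/16)
((-76 - 67)/(34 - 46))*U(8) + 100 = ((-76 - 67)/(34 - 46))*(1/16) + 100 = -143/(-12)*(1/16) + 100 = -143*(-1/12)*(1/16) + 100 = (143/12)*(1/16) + 100 = 143/192 + 100 = 19343/192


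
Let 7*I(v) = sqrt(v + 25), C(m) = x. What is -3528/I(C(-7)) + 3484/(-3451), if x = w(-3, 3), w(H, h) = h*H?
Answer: -21309958/3451 ≈ -6175.0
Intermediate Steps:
w(H, h) = H*h
x = -9 (x = -3*3 = -9)
C(m) = -9
I(v) = sqrt(25 + v)/7 (I(v) = sqrt(v + 25)/7 = sqrt(25 + v)/7)
-3528/I(C(-7)) + 3484/(-3451) = -3528*7/sqrt(25 - 9) + 3484/(-3451) = -3528/(sqrt(16)/7) + 3484*(-1/3451) = -3528/((1/7)*4) - 3484/3451 = -3528/4/7 - 3484/3451 = -3528*7/4 - 3484/3451 = -6174 - 3484/3451 = -21309958/3451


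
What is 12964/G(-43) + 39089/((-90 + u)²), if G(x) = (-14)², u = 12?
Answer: 3090515/42588 ≈ 72.568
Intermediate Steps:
G(x) = 196
12964/G(-43) + 39089/((-90 + u)²) = 12964/196 + 39089/((-90 + 12)²) = 12964*(1/196) + 39089/((-78)²) = 463/7 + 39089/6084 = 3090515/42588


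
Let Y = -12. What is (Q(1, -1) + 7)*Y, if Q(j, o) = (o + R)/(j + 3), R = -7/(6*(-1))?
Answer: -169/2 ≈ -84.500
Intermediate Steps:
R = 7/6 (R = -7/(-6) = -7*(-1/6) = 7/6 ≈ 1.1667)
Q(j, o) = (7/6 + o)/(3 + j) (Q(j, o) = (o + 7/6)/(j + 3) = (7/6 + o)/(3 + j))
(Q(1, -1) + 7)*Y = ((7/6 - 1)/(3 + 1) + 7)*(-12) = ((1/6)/4 + 7)*(-12) = ((1/4)*(1/6) + 7)*(-12) = (1/24 + 7)*(-12) = (169/24)*(-12) = -169/2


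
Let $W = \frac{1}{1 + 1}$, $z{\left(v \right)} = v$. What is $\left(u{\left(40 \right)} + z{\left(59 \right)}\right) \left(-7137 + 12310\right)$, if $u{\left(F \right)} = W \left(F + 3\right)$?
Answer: $\frac{832853}{2} \approx 4.1643 \cdot 10^{5}$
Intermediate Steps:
$W = \frac{1}{2} \approx 0.5$
$u{\left(F \right)} = \frac{3}{2} + \frac{F}{2}$ ($u{\left(F \right)} = \frac{F + 3}{2} = \frac{3 + F}{2} = \frac{3}{2} + \frac{F}{2}$)
$\left(u{\left(40 \right)} + z{\left(59 \right)}\right) \left(-7137 + 12310\right) = \left(\left(\frac{3}{2} + \frac{1}{2} \cdot 40\right) + 59\right) \left(-7137 + 12310\right) = \left(\left(\frac{3}{2} + 20\right) + 59\right) 5173 = \left(\frac{43}{2} + 59\right) 5173 = \frac{161}{2} \cdot 5173 = \frac{832853}{2}$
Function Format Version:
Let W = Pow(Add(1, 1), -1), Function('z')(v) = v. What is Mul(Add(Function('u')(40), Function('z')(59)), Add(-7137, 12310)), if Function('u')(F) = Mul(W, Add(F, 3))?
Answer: Rational(832853, 2) ≈ 4.1643e+5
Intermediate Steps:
W = Rational(1, 2) (W = Pow(2, -1) = Rational(1, 2) ≈ 0.50000)
Function('u')(F) = Add(Rational(3, 2), Mul(Rational(1, 2), F)) (Function('u')(F) = Mul(Rational(1, 2), Add(F, 3)) = Mul(Rational(1, 2), Add(3, F)) = Add(Rational(3, 2), Mul(Rational(1, 2), F)))
Mul(Add(Function('u')(40), Function('z')(59)), Add(-7137, 12310)) = Mul(Add(Add(Rational(3, 2), Mul(Rational(1, 2), 40)), 59), Add(-7137, 12310)) = Mul(Add(Add(Rational(3, 2), 20), 59), 5173) = Mul(Add(Rational(43, 2), 59), 5173) = Mul(Rational(161, 2), 5173) = Rational(832853, 2)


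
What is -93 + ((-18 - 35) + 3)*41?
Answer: -2143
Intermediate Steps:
-93 + ((-18 - 35) + 3)*41 = -93 + (-53 + 3)*41 = -93 - 50*41 = -93 - 2050 = -2143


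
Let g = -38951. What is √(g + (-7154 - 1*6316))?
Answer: I*√52421 ≈ 228.96*I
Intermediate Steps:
√(g + (-7154 - 1*6316)) = √(-38951 + (-7154 - 1*6316)) = √(-38951 + (-7154 - 6316)) = √(-38951 - 13470) = √(-52421) = I*√52421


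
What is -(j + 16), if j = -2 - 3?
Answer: -11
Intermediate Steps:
j = -5
-(j + 16) = -(-5 + 16) = -1*11 = -11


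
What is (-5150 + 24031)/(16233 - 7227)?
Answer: 239/114 ≈ 2.0965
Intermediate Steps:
(-5150 + 24031)/(16233 - 7227) = 18881/9006 = 18881*(1/9006) = 239/114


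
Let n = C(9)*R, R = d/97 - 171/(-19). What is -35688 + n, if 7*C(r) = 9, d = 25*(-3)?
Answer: -3460710/97 ≈ -35677.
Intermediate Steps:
d = -75
C(r) = 9/7 (C(r) = (1/7)*9 = 9/7)
R = 798/97 (R = -75/97 - 171/(-19) = -75*1/97 - 171*(-1/19) = -75/97 + 9 = 798/97 ≈ 8.2268)
n = 1026/97 (n = (9/7)*(798/97) = 1026/97 ≈ 10.577)
-35688 + n = -35688 + 1026/97 = -3460710/97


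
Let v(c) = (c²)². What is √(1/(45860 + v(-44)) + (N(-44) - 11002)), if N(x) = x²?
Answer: I*√32624232476551455/1896978 ≈ 95.216*I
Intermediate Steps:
v(c) = c⁴
√(1/(45860 + v(-44)) + (N(-44) - 11002)) = √(1/(45860 + (-44)⁴) + ((-44)² - 11002)) = √(1/(45860 + 3748096) + (1936 - 11002)) = √(1/3793956 - 9066) = √(-34396005095/3793956) = I*√32624232476551455/1896978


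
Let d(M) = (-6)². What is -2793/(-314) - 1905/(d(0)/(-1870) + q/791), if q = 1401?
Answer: -146259559243/135616286 ≈ -1078.5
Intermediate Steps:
d(M) = 36
-2793/(-314) - 1905/(d(0)/(-1870) + q/791) = -2793/(-314) - 1905/(36/(-1870) + 1401/791) = -2793*(-1/314) - 1905/(36*(-1/1870) + 1401*(1/791)) = 2793/314 - 1905/(-18/935 + 1401/791) = 2793/314 - 1905/1295697/739585 = 2793/314 - 1905*739585/1295697 = 2793/314 - 469636475/431899 = -146259559243/135616286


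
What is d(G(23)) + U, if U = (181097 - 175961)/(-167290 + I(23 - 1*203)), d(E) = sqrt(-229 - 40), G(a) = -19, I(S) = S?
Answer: -2568/83735 + I*sqrt(269) ≈ -0.030668 + 16.401*I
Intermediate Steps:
d(E) = I*sqrt(269) (d(E) = sqrt(-269) = I*sqrt(269))
U = -2568/83735 (U = (181097 - 175961)/(-167290 + (23 - 1*203)) = 5136/(-167290 + (23 - 203)) = 5136/(-167290 - 180) = 5136/(-167470) = 5136*(-1/167470) = -2568/83735 ≈ -0.030668)
d(G(23)) + U = I*sqrt(269) - 2568/83735 = -2568/83735 + I*sqrt(269)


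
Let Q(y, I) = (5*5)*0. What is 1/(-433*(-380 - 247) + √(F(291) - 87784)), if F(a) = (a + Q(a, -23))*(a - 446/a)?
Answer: -I/(-271491*I + 13*√21) ≈ 3.6834e-6 - 8.0824e-10*I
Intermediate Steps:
Q(y, I) = 0 (Q(y, I) = 25*0 = 0)
F(a) = a*(a - 446/a) (F(a) = (a + 0)*(a - 446/a) = a*(a - 446/a))
1/(-433*(-380 - 247) + √(F(291) - 87784)) = 1/(-433*(-380 - 247) + √((-446 + 291²) - 87784)) = 1/(-433*(-627) + √((-446 + 84681) - 87784)) = 1/(271491 + √(84235 - 87784)) = 1/(271491 + √(-3549)) = 1/(271491 + 13*I*√21)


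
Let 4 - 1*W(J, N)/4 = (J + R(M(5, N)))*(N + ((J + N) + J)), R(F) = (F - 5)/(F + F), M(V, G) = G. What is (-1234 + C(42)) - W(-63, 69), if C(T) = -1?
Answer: -97813/23 ≈ -4252.7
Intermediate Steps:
R(F) = (-5 + F)/(2*F) (R(F) = (-5 + F)/((2*F)) = (-5 + F)*(1/(2*F)) = (-5 + F)/(2*F))
W(J, N) = 16 - 4*(J + (-5 + N)/(2*N))*(2*J + 2*N) (W(J, N) = 16 - 4*(J + (-5 + N)/(2*N))*(N + ((J + N) + J)) = 16 - 4*(J + (-5 + N)/(2*N))*(N + (N + 2*J)) = 16 - 4*(J + (-5 + N)/(2*N))*(2*J + 2*N))
(-1234 + C(42)) - W(-63, 69) = (-1234 - 1) - (36 - 8*(-63)² - 4*(-63) - 4*69 - 8*(-63)*69 + 20*(-63)/69) = -1235 - (36 - 8*3969 + 252 - 276 + 34776 + 20*(-63)*(1/69)) = -1235 - (36 - 31752 + 252 - 276 + 34776 - 420/23) = -1235 - 1*69408/23 = -1235 - 69408/23 = -97813/23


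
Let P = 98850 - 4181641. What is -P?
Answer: 4082791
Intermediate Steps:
P = -4082791
-P = -1*(-4082791) = 4082791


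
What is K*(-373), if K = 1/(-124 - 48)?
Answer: 373/172 ≈ 2.1686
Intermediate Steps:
K = -1/172 (K = 1/(-172) = -1/172 ≈ -0.0058140)
K*(-373) = -1/172*(-373) = 373/172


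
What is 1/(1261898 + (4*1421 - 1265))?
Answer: 1/1266317 ≈ 7.8969e-7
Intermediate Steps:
1/(1261898 + (4*1421 - 1265)) = 1/(1261898 + (5684 - 1265)) = 1/(1261898 + 4419) = 1/1266317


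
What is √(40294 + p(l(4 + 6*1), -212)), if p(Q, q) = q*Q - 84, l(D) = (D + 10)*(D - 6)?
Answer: 5*√930 ≈ 152.48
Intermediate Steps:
l(D) = (-6 + D)*(10 + D) (l(D) = (10 + D)*(-6 + D) = (-6 + D)*(10 + D))
p(Q, q) = -84 + Q*q (p(Q, q) = Q*q - 84 = -84 + Q*q)
√(40294 + p(l(4 + 6*1), -212)) = √(40294 + (-84 + (-60 + (4 + 6*1)² + 4*(4 + 6*1))*(-212))) = √(40294 + (-84 + (-60 + (4 + 6)² + 4*(4 + 6))*(-212))) = √(40294 + (-84 + (-60 + 10² + 4*10)*(-212))) = √(40294 + (-84 + (-60 + 100 + 40)*(-212))) = √(40294 + (-84 + 80*(-212))) = √(40294 + (-84 - 16960)) = √(40294 - 17044) = √23250 = 5*√930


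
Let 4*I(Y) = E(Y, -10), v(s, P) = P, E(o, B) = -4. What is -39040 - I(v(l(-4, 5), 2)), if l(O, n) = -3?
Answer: -39039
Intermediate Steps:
I(Y) = -1 (I(Y) = (1/4)*(-4) = -1)
-39040 - I(v(l(-4, 5), 2)) = -39040 - 1*(-1) = -39040 + 1 = -39039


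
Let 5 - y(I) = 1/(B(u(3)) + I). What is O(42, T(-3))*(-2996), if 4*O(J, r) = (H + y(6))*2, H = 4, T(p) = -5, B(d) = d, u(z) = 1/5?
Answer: -410452/31 ≈ -13240.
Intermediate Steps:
u(z) = ⅕
y(I) = 5 - 1/(⅕ + I)
O(J, r) = 137/31 (O(J, r) = ((4 + 25*6/(1 + 5*6))*2)/4 = ((4 + 25*6/(1 + 30))*2)/4 = ((4 + 25*6/31)*2)/4 = ((4 + 25*6*(1/31))*2)/4 = ((4 + 150/31)*2)/4 = ((274/31)*2)/4 = (¼)*(548/31) = 137/31)
O(42, T(-3))*(-2996) = (137/31)*(-2996) = -410452/31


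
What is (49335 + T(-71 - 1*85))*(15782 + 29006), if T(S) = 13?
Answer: 2210198224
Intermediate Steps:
(49335 + T(-71 - 1*85))*(15782 + 29006) = (49335 + 13)*(15782 + 29006) = 49348*44788 = 2210198224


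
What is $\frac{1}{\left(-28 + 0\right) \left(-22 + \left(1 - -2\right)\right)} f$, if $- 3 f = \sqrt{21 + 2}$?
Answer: $- \frac{\sqrt{23}}{1596} \approx -0.0030049$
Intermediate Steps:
$f = - \frac{\sqrt{23}}{3}$ ($f = - \frac{\sqrt{21 + 2}}{3} = - \frac{\sqrt{23}}{3} \approx -1.5986$)
$\frac{1}{\left(-28 + 0\right) \left(-22 + \left(1 - -2\right)\right)} f = \frac{1}{\left(-28 + 0\right) \left(-22 + \left(1 - -2\right)\right)} \left(- \frac{\sqrt{23}}{3}\right) = \frac{1}{\left(-28\right) \left(-22 + \left(1 + 2\right)\right)} \left(- \frac{\sqrt{23}}{3}\right) = - \frac{1}{28 \left(-22 + 3\right)} \left(- \frac{\sqrt{23}}{3}\right) = - \frac{1}{28 \left(-19\right)} \left(- \frac{\sqrt{23}}{3}\right) = \left(- \frac{1}{28}\right) \left(- \frac{1}{19}\right) \left(- \frac{\sqrt{23}}{3}\right) = \frac{\left(- \frac{1}{3}\right) \sqrt{23}}{532} = - \frac{\sqrt{23}}{1596}$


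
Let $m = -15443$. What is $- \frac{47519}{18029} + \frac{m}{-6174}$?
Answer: $- \frac{14960459}{111311046} \approx -0.1344$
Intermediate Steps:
$- \frac{47519}{18029} + \frac{m}{-6174} = - \frac{47519}{18029} - \frac{15443}{-6174} = \left(-47519\right) \frac{1}{18029} - - \frac{15443}{6174} = - \frac{47519}{18029} + \frac{15443}{6174} = - \frac{14960459}{111311046}$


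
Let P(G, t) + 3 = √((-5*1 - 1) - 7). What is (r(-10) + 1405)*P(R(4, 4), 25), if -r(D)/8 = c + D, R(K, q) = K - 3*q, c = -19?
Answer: -4911 + 1637*I*√13 ≈ -4911.0 + 5902.3*I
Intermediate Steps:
P(G, t) = -3 + I*√13 (P(G, t) = -3 + √((-5*1 - 1) - 7) = -3 + √((-5 - 1) - 7) = -3 + √(-6 - 7) = -3 + √(-13) = -3 + I*√13)
r(D) = 152 - 8*D (r(D) = -8*(-19 + D) = 152 - 8*D)
(r(-10) + 1405)*P(R(4, 4), 25) = ((152 - 8*(-10)) + 1405)*(-3 + I*√13) = ((152 + 80) + 1405)*(-3 + I*√13) = (232 + 1405)*(-3 + I*√13) = 1637*(-3 + I*√13) = -4911 + 1637*I*√13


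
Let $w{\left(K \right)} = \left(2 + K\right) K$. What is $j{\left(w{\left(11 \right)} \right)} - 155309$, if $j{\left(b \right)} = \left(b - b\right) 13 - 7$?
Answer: $-155316$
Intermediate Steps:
$w{\left(K \right)} = K \left(2 + K\right)$
$j{\left(b \right)} = -7$ ($j{\left(b \right)} = 0 \cdot 13 - 7 = 0 - 7 = -7$)
$j{\left(w{\left(11 \right)} \right)} - 155309 = -7 - 155309 = -155316$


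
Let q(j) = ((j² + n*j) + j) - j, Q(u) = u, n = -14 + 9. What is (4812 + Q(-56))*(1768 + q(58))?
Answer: 23028552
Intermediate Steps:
n = -5
q(j) = j² - 5*j (q(j) = ((j² - 5*j) + j) - j = (j² - 4*j) - j = j² - 5*j)
(4812 + Q(-56))*(1768 + q(58)) = (4812 - 56)*(1768 + 58*(-5 + 58)) = 4756*(1768 + 58*53) = 4756*(1768 + 3074) = 4756*4842 = 23028552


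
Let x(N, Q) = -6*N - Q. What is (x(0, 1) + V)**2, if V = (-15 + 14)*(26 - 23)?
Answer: 16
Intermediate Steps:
x(N, Q) = -Q - 6*N
V = -3 (V = -1*3 = -3)
(x(0, 1) + V)**2 = ((-1*1 - 6*0) - 3)**2 = ((-1 + 0) - 3)**2 = (-1 - 3)**2 = (-4)**2 = 16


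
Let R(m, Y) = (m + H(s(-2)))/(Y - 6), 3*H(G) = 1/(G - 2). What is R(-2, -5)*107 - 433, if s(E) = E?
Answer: -54481/132 ≈ -412.73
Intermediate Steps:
H(G) = 1/(3*(-2 + G)) (H(G) = 1/(3*(G - 2)) = 1/(3*(-2 + G)))
R(m, Y) = (-1/12 + m)/(-6 + Y) (R(m, Y) = (m + 1/(3*(-2 - 2)))/(Y - 6) = (m + (1/3)/(-4))/(-6 + Y) = (m + (1/3)*(-1/4))/(-6 + Y) = (m - 1/12)/(-6 + Y) = (-1/12 + m)/(-6 + Y))
R(-2, -5)*107 - 433 = ((-1/12 - 2)/(-6 - 5))*107 - 433 = (-25/12/(-11))*107 - 433 = -1/11*(-25/12)*107 - 433 = (25/132)*107 - 433 = 2675/132 - 433 = -54481/132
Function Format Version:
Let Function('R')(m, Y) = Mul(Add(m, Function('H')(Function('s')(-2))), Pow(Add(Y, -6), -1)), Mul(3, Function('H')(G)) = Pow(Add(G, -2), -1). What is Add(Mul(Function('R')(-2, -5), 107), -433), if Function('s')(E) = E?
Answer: Rational(-54481, 132) ≈ -412.73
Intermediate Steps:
Function('H')(G) = Mul(Rational(1, 3), Pow(Add(-2, G), -1)) (Function('H')(G) = Mul(Rational(1, 3), Pow(Add(G, -2), -1)) = Mul(Rational(1, 3), Pow(Add(-2, G), -1)))
Function('R')(m, Y) = Mul(Pow(Add(-6, Y), -1), Add(Rational(-1, 12), m)) (Function('R')(m, Y) = Mul(Add(m, Mul(Rational(1, 3), Pow(Add(-2, -2), -1))), Pow(Add(Y, -6), -1)) = Mul(Add(m, Mul(Rational(1, 3), Pow(-4, -1))), Pow(Add(-6, Y), -1)) = Mul(Add(m, Mul(Rational(1, 3), Rational(-1, 4))), Pow(Add(-6, Y), -1)) = Mul(Add(m, Rational(-1, 12)), Pow(Add(-6, Y), -1)) = Mul(Add(Rational(-1, 12), m), Pow(Add(-6, Y), -1)) = Mul(Pow(Add(-6, Y), -1), Add(Rational(-1, 12), m)))
Add(Mul(Function('R')(-2, -5), 107), -433) = Add(Mul(Mul(Pow(Add(-6, -5), -1), Add(Rational(-1, 12), -2)), 107), -433) = Add(Mul(Mul(Pow(-11, -1), Rational(-25, 12)), 107), -433) = Add(Mul(Mul(Rational(-1, 11), Rational(-25, 12)), 107), -433) = Add(Mul(Rational(25, 132), 107), -433) = Add(Rational(2675, 132), -433) = Rational(-54481, 132)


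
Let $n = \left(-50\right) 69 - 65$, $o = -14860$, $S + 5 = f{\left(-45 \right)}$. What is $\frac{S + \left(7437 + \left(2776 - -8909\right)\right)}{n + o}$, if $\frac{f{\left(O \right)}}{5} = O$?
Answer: $- \frac{18892}{18375} \approx -1.0281$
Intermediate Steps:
$f{\left(O \right)} = 5 O$
$S = -230$ ($S = -5 + 5 \left(-45\right) = -5 - 225 = -230$)
$n = -3515$ ($n = -3450 - 65 = -3515$)
$\frac{S + \left(7437 + \left(2776 - -8909\right)\right)}{n + o} = \frac{-230 + \left(7437 + \left(2776 - -8909\right)\right)}{-3515 - 14860} = \frac{-230 + \left(7437 + \left(2776 + 8909\right)\right)}{-18375} = \left(-230 + \left(7437 + 11685\right)\right) \left(- \frac{1}{18375}\right) = \left(-230 + 19122\right) \left(- \frac{1}{18375}\right) = 18892 \left(- \frac{1}{18375}\right) = - \frac{18892}{18375}$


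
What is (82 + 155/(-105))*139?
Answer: 235049/21 ≈ 11193.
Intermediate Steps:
(82 + 155/(-105))*139 = (82 + 155*(-1/105))*139 = (82 - 31/21)*139 = (1691/21)*139 = 235049/21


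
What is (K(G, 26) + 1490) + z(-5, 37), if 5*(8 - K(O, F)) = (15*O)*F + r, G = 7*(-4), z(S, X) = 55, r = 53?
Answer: 18632/5 ≈ 3726.4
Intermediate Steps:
G = -28
K(O, F) = -13/5 - 3*F*O (K(O, F) = 8 - ((15*O)*F + 53)/5 = 8 - (15*F*O + 53)/5 = 8 - (53 + 15*F*O)/5 = 8 + (-53/5 - 3*F*O) = -13/5 - 3*F*O)
(K(G, 26) + 1490) + z(-5, 37) = ((-13/5 - 3*26*(-28)) + 1490) + 55 = ((-13/5 + 2184) + 1490) + 55 = (10907/5 + 1490) + 55 = 18357/5 + 55 = 18632/5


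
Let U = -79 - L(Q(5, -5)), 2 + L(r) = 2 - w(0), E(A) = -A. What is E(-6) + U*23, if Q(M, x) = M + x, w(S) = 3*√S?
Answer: -1811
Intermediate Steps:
L(r) = 0 (L(r) = -2 + (2 - 3*√0) = -2 + (2 - 3*0) = -2 + (2 - 1*0) = -2 + (2 + 0) = -2 + 2 = 0)
U = -79 (U = -79 - 1*0 = -79 + 0 = -79)
E(-6) + U*23 = -1*(-6) - 79*23 = 6 - 1817 = -1811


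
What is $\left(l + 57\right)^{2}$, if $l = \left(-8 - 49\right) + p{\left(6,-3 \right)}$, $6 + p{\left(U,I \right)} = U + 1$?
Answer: $1$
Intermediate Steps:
$p{\left(U,I \right)} = -5 + U$ ($p{\left(U,I \right)} = -6 + \left(U + 1\right) = -6 + \left(1 + U\right) = -5 + U$)
$l = -56$ ($l = \left(-8 - 49\right) + \left(-5 + 6\right) = -57 + 1 = -56$)
$\left(l + 57\right)^{2} = \left(-56 + 57\right)^{2} = 1^{2} = 1$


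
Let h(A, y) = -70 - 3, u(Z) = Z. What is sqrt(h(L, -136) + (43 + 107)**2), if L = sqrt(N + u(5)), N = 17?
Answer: sqrt(22427) ≈ 149.76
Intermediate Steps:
L = sqrt(22) (L = sqrt(17 + 5) = sqrt(22) ≈ 4.6904)
h(A, y) = -73
sqrt(h(L, -136) + (43 + 107)**2) = sqrt(-73 + (43 + 107)**2) = sqrt(-73 + 150**2) = sqrt(-73 + 22500) = sqrt(22427)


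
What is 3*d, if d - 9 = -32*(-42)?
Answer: 4059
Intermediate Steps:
d = 1353 (d = 9 - 32*(-42) = 9 + 1344 = 1353)
3*d = 3*1353 = 4059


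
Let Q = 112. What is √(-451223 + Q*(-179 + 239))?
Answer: I*√444503 ≈ 666.71*I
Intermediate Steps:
√(-451223 + Q*(-179 + 239)) = √(-451223 + 112*(-179 + 239)) = √(-451223 + 112*60) = √(-451223 + 6720) = √(-444503) = I*√444503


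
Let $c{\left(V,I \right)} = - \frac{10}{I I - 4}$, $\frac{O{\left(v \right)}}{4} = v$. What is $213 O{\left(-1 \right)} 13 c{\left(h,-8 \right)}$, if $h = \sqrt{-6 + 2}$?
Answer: $1846$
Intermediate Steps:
$h = 2 i$ ($h = \sqrt{-4} = 2 i \approx 2.0 i$)
$O{\left(v \right)} = 4 v$
$c{\left(V,I \right)} = - \frac{10}{-4 + I^{2}}$ ($c{\left(V,I \right)} = - \frac{10}{I^{2} - 4} = - \frac{10}{-4 + I^{2}}$)
$213 O{\left(-1 \right)} 13 c{\left(h,-8 \right)} = 213 \cdot 4 \left(-1\right) 13 \left(- \frac{10}{-4 + \left(-8\right)^{2}}\right) = 213 \left(\left(-4\right) 13\right) \left(- \frac{10}{-4 + 64}\right) = 213 \left(-52\right) \left(- \frac{10}{60}\right) = - 11076 \left(\left(-10\right) \frac{1}{60}\right) = \left(-11076\right) \left(- \frac{1}{6}\right) = 1846$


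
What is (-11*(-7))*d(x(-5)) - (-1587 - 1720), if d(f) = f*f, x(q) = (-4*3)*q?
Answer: 280507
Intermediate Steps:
x(q) = -12*q
d(f) = f²
(-11*(-7))*d(x(-5)) - (-1587 - 1720) = (-11*(-7))*(-12*(-5))² - (-1587 - 1720) = 77*60² - 1*(-3307) = 77*3600 + 3307 = 277200 + 3307 = 280507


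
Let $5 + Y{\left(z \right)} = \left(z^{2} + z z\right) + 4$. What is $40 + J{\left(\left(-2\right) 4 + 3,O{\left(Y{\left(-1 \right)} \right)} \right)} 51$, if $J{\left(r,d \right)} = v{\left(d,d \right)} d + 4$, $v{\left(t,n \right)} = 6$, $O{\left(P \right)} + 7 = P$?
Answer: $-1592$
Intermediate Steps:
$Y{\left(z \right)} = -1 + 2 z^{2}$ ($Y{\left(z \right)} = -5 + \left(\left(z^{2} + z z\right) + 4\right) = -5 + \left(\left(z^{2} + z^{2}\right) + 4\right) = -5 + \left(2 z^{2} + 4\right) = -5 + \left(4 + 2 z^{2}\right) = -1 + 2 z^{2}$)
$O{\left(P \right)} = -7 + P$
$J{\left(r,d \right)} = 4 + 6 d$ ($J{\left(r,d \right)} = 6 d + 4 = 4 + 6 d$)
$40 + J{\left(\left(-2\right) 4 + 3,O{\left(Y{\left(-1 \right)} \right)} \right)} 51 = 40 + \left(4 + 6 \left(-7 - \left(1 - 2 \left(-1\right)^{2}\right)\right)\right) 51 = 40 + \left(4 + 6 \left(-7 + \left(-1 + 2 \cdot 1\right)\right)\right) 51 = 40 + \left(4 + 6 \left(-7 + \left(-1 + 2\right)\right)\right) 51 = 40 + \left(4 + 6 \left(-7 + 1\right)\right) 51 = 40 + \left(4 + 6 \left(-6\right)\right) 51 = 40 + \left(4 - 36\right) 51 = 40 - 1632 = -1592$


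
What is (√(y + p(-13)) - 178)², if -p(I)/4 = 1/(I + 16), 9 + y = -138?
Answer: (534 - I*√1335)²/9 ≈ 31536.0 - 4335.8*I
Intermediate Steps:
y = -147 (y = -9 - 138 = -147)
p(I) = -4/(16 + I) (p(I) = -4/(I + 16) = -4/(16 + I))
(√(y + p(-13)) - 178)² = (√(-147 - 4/(16 - 13)) - 178)² = (√(-147 - 4/3) - 178)² = (√(-445/3) - 178)² = (I*√1335/3 - 178)² = (-178 + I*√1335/3)²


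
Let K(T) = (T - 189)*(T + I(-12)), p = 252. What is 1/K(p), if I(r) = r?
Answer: 1/15120 ≈ 6.6138e-5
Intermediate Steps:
K(T) = (-189 + T)*(-12 + T) (K(T) = (T - 189)*(T - 12) = (-189 + T)*(-12 + T))
1/K(p) = 1/(2268 + 252² - 201*252) = 1/(2268 + 63504 - 50652) = 1/15120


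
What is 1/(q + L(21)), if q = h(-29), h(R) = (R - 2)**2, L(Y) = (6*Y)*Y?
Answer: 1/3607 ≈ 0.00027724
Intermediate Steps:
L(Y) = 6*Y**2
h(R) = (-2 + R)**2
q = 961 (q = (-2 - 29)**2 = (-31)**2 = 961)
1/(q + L(21)) = 1/(961 + 6*21**2) = 1/(961 + 6*441) = 1/(961 + 2646) = 1/3607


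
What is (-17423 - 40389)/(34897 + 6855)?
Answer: -14453/10438 ≈ -1.3847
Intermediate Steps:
(-17423 - 40389)/(34897 + 6855) = -57812/41752 = -57812*1/41752 = -14453/10438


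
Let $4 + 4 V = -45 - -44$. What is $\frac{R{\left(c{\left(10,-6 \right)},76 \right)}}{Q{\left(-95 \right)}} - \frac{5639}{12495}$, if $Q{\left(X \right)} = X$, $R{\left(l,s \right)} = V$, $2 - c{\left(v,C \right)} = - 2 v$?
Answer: $- \frac{416069}{949620} \approx -0.43814$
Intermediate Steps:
$c{\left(v,C \right)} = 2 + 2 v$ ($c{\left(v,C \right)} = 2 - - 2 v = 2 + 2 v$)
$V = - \frac{5}{4}$ ($V = -1 + \frac{-45 - -44}{4} = -1 + \frac{-45 + 44}{4} = -1 + \frac{1}{4} \left(-1\right) = -1 - \frac{1}{4} = - \frac{5}{4} \approx -1.25$)
$R{\left(l,s \right)} = - \frac{5}{4}$
$\frac{R{\left(c{\left(10,-6 \right)},76 \right)}}{Q{\left(-95 \right)}} - \frac{5639}{12495} = - \frac{5}{4 \left(-95\right)} - \frac{5639}{12495} = \left(- \frac{5}{4}\right) \left(- \frac{1}{95}\right) - \frac{5639}{12495} = \frac{1}{76} - \frac{5639}{12495} = - \frac{416069}{949620}$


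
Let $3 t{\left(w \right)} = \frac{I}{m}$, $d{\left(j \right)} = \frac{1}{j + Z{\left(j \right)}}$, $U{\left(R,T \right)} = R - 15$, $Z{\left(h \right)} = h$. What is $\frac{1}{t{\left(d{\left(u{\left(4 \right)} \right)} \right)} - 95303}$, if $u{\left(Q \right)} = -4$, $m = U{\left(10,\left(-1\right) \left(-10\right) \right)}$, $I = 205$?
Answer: $- \frac{3}{285950} \approx -1.0491 \cdot 10^{-5}$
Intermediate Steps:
$U{\left(R,T \right)} = -15 + R$
$m = -5$ ($m = -15 + 10 = -5$)
$d{\left(j \right)} = \frac{1}{2 j}$ ($d{\left(j \right)} = \frac{1}{j + j} = \frac{1}{2 j}$)
$t{\left(w \right)} = - \frac{41}{3}$ ($t{\left(w \right)} = \frac{205 \frac{1}{-5}}{3} = \frac{205 \left(- \frac{1}{5}\right)}{3} = \frac{1}{3} \left(-41\right) = - \frac{41}{3}$)
$\frac{1}{t{\left(d{\left(u{\left(4 \right)} \right)} \right)} - 95303} = \frac{1}{- \frac{41}{3} - 95303} = \frac{1}{- \frac{285950}{3}} = - \frac{3}{285950}$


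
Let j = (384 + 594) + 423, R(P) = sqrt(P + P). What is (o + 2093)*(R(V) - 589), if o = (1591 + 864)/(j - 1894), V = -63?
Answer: -606313066/493 + 3088182*I*sqrt(14)/493 ≈ -1.2298e+6 + 23438.0*I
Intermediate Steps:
R(P) = sqrt(2)*sqrt(P) (R(P) = sqrt(2*P) = sqrt(2)*sqrt(P))
j = 1401 (j = 978 + 423 = 1401)
o = -2455/493 (o = (1591 + 864)/(1401 - 1894) = 2455/(-493) = 2455*(-1/493) = -2455/493 ≈ -4.9797)
(o + 2093)*(R(V) - 589) = (-2455/493 + 2093)*(sqrt(2)*sqrt(-63) - 589) = 1029394*(sqrt(2)*(3*I*sqrt(7)) - 589)/493 = 1029394*(3*I*sqrt(14) - 589)/493 = 1029394*(-589 + 3*I*sqrt(14))/493 = -606313066/493 + 3088182*I*sqrt(14)/493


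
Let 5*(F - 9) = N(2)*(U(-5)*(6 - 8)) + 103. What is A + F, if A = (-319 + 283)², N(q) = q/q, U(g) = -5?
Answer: 6638/5 ≈ 1327.6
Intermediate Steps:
N(q) = 1
F = 158/5 (F = 9 + (1*(-5*(6 - 8)) + 103)/5 = 9 + (1*(-5*(-2)) + 103)/5 = 9 + (1*10 + 103)/5 = 9 + (10 + 103)/5 = 9 + (⅕)*113 = 9 + 113/5 = 158/5 ≈ 31.600)
A = 1296 (A = (-36)² = 1296)
A + F = 1296 + 158/5 = 6638/5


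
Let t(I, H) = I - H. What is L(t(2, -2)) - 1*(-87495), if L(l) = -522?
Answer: 86973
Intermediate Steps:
L(t(2, -2)) - 1*(-87495) = -522 - 1*(-87495) = -522 + 87495 = 86973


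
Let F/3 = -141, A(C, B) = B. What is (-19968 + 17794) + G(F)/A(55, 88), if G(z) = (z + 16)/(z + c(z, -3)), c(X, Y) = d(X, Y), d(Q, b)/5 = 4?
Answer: -7008939/3224 ≈ -2174.0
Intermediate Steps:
d(Q, b) = 20 (d(Q, b) = 5*4 = 20)
F = -423 (F = 3*(-141) = -423)
c(X, Y) = 20
G(z) = (16 + z)/(20 + z) (G(z) = (z + 16)/(z + 20) = (16 + z)/(20 + z))
(-19968 + 17794) + G(F)/A(55, 88) = (-19968 + 17794) + ((16 - 423)/(20 - 423))/88 = -2174 + (-407/(-403))*(1/88) = -2174 - 1/403*(-407)*(1/88) = -2174 + (407/403)*(1/88) = -2174 + 37/3224 = -7008939/3224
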